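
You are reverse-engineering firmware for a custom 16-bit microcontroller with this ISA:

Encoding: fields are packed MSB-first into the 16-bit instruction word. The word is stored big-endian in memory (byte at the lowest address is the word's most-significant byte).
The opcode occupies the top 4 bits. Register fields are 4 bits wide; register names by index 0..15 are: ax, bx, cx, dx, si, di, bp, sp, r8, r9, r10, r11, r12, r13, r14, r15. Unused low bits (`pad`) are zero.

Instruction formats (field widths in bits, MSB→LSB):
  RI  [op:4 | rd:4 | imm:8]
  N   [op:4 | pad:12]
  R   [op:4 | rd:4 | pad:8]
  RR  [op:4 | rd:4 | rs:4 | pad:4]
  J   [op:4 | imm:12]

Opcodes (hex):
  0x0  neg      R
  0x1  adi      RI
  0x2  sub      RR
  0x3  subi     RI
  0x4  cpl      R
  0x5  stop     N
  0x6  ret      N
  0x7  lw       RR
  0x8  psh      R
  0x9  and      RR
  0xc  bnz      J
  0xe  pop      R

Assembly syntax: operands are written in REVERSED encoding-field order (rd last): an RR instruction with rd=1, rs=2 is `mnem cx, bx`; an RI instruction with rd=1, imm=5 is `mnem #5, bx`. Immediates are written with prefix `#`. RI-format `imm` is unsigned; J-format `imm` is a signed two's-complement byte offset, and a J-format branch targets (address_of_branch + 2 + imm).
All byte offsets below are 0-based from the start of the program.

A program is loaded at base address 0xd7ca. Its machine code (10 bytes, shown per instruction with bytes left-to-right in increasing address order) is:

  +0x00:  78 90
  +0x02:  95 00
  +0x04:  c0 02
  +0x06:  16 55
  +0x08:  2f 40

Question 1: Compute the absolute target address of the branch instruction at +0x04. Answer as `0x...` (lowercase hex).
@+04  big-endian(c0 02) = 0xc002
  op=0xc002>>12=0xc ⇒ bnz (J)
  imm: (w>>0)&0xfff=0x2 → #2
  target = base 0xd7ca + off 0x04 + 2 + imm 2 = 0xd7d2

0xd7d2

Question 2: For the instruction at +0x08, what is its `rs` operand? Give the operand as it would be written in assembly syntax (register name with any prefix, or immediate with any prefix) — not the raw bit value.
+0x08: 2f 40 ⇒ word 0x2f40 (big)
  op=0x2f40>>12=0x2 ⇒ sub (RR)
  rd: (w>>8)&0xf=0xf → r15
  rs: (w>>4)&0xf=0x4 → si

si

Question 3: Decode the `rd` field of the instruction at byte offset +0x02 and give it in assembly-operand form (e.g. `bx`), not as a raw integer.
+0x02: 95 00 ⇒ word 0x9500 (big)
  top 4b → 0x9 → and [RR]
  rd@[11:8]=0x5 ⇒ di
  rs@[7:4]=0x0 ⇒ ax

di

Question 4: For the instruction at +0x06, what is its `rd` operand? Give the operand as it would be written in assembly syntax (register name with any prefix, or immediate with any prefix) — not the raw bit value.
bp

+0x06: 16 55 ⇒ word 0x1655 (big)
  opcode bits[15:12]=0x1: adi/RI
  [11:8] rd=6 = bp
  [7:0] imm=85 = #85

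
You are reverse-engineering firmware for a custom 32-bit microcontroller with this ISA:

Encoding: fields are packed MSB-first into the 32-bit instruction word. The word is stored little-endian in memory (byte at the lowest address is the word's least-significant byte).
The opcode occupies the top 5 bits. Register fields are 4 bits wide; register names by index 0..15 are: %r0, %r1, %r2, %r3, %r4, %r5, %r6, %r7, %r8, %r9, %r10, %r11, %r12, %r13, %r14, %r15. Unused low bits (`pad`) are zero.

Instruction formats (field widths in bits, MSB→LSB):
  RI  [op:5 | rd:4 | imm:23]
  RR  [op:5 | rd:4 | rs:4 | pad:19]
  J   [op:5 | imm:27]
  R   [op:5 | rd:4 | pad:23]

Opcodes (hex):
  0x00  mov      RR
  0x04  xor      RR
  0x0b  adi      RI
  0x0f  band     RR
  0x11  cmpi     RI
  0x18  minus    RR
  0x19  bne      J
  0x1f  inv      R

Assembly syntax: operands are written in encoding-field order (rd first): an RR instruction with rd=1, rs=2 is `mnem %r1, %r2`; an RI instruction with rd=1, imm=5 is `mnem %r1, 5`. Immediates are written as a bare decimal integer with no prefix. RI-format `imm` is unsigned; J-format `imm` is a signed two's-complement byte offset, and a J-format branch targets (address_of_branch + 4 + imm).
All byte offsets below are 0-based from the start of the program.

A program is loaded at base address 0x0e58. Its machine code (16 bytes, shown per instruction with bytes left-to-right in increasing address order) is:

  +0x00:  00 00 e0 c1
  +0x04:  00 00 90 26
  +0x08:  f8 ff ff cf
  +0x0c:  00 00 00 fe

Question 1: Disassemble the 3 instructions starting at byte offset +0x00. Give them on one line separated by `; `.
minus %r3, %r12; xor %r13, %r2; bne -8

@+00  little-endian(00 00 e0 c1) = 0xc1e00000
  op=0xc1e00000>>27=0x18 ⇒ minus (RR)
  rd: (w>>23)&0xf=0x3 → %r3
  rs: (w>>19)&0xf=0xc → %r12
@+04  little-endian(00 00 90 26) = 0x26900000
  op=0x26900000>>27=0x4 ⇒ xor (RR)
  rd: (w>>23)&0xf=0xd → %r13
  rs: (w>>19)&0xf=0x2 → %r2
@+08  little-endian(f8 ff ff cf) = 0xcffffff8
  op=0xcffffff8>>27=0x19 ⇒ bne (J)
  imm: (w>>0)&0x7ffffff=0x7fffff8 (s27→-8) → -8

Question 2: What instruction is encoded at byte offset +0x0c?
[0c] 00 00 00 fe → 0xfe000000
  opcode bits[31:27]=0x1f: inv/R
  rd: (w>>23)&0xf=0xc → %r12

inv %r12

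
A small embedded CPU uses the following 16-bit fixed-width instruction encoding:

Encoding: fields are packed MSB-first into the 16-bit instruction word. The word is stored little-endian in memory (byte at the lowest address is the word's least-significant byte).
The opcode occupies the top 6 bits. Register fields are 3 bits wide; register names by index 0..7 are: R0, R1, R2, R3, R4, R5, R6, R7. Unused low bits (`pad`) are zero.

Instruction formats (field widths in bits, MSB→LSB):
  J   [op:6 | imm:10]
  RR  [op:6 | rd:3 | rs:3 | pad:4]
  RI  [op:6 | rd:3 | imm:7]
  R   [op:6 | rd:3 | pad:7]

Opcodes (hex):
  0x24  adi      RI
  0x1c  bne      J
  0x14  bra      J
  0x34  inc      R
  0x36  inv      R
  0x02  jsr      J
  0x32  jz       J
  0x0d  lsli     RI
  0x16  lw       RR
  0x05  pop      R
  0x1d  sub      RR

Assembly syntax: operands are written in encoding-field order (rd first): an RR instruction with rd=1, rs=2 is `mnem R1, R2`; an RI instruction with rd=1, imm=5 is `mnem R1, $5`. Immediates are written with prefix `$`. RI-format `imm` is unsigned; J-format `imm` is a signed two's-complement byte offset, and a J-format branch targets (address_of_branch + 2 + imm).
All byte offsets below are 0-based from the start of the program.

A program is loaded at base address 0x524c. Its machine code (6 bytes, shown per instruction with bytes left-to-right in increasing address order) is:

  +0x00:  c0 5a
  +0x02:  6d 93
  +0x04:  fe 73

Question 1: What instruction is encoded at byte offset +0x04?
+0x04: fe 73 ⇒ word 0x73fe (little)
  opcode bits[15:10]=0x1c: bne/J
  imm@[9:0]=0x3fe (s10→-2) ⇒ $-2

bne $-2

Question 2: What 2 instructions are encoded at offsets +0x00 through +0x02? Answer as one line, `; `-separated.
lw R5, R4; adi R6, $109

@+00  little-endian(c0 5a) = 0x5ac0
  op=0x5ac0>>10=0x16 ⇒ lw (RR)
  [9:7] rd=5 = R5
  [6:4] rs=4 = R4
@+02  little-endian(6d 93) = 0x936d
  op=0x936d>>10=0x24 ⇒ adi (RI)
  [9:7] rd=6 = R6
  [6:0] imm=109 = $109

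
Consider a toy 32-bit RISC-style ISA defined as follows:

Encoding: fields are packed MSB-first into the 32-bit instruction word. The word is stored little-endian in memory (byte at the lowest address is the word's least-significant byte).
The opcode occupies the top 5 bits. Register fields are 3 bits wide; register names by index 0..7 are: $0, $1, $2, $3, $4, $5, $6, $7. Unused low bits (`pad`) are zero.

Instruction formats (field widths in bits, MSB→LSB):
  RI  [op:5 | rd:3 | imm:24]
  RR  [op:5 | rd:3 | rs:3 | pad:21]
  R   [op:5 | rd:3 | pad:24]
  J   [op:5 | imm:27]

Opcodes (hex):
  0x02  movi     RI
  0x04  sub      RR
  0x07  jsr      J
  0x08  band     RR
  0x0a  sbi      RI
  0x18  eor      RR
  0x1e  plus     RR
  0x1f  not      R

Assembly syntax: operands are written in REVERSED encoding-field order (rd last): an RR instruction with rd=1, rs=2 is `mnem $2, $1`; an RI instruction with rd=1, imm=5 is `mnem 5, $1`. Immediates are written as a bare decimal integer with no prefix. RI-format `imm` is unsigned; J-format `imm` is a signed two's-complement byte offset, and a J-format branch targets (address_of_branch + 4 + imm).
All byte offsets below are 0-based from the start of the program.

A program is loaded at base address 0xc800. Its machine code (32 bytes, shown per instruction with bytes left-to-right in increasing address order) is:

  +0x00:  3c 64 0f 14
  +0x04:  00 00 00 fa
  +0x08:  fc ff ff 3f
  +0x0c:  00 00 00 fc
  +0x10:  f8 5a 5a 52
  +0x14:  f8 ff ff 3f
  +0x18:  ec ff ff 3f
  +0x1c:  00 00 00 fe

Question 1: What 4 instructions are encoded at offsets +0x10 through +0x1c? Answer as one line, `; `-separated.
sbi 5921528, $2; jsr -8; jsr -20; not $6

[10] f8 5a 5a 52 → 0x525a5af8
  top 5b → 0xa → sbi [RI]
  [26:24] rd=2 = $2
  [23:0] imm=5921528 = 5921528
[14] f8 ff ff 3f → 0x3ffffff8
  top 5b → 0x7 → jsr [J]
  [26:0] imm=134217720 (s27→-8) = -8
[18] ec ff ff 3f → 0x3fffffec
  top 5b → 0x7 → jsr [J]
  [26:0] imm=134217708 (s27→-20) = -20
[1c] 00 00 00 fe → 0xfe000000
  top 5b → 0x1f → not [R]
  [26:24] rd=6 = $6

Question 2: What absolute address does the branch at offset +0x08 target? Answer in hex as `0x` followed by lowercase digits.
0xc808

@+08  little-endian(fc ff ff 3f) = 0x3ffffffc
  op=0x3ffffffc>>27=0x7 ⇒ jsr (J)
  imm@[26:0]=0x7fffffc (s27→-4) ⇒ -4
  target = base 0xc800 + off 0x08 + 4 + imm -4 = 0xc808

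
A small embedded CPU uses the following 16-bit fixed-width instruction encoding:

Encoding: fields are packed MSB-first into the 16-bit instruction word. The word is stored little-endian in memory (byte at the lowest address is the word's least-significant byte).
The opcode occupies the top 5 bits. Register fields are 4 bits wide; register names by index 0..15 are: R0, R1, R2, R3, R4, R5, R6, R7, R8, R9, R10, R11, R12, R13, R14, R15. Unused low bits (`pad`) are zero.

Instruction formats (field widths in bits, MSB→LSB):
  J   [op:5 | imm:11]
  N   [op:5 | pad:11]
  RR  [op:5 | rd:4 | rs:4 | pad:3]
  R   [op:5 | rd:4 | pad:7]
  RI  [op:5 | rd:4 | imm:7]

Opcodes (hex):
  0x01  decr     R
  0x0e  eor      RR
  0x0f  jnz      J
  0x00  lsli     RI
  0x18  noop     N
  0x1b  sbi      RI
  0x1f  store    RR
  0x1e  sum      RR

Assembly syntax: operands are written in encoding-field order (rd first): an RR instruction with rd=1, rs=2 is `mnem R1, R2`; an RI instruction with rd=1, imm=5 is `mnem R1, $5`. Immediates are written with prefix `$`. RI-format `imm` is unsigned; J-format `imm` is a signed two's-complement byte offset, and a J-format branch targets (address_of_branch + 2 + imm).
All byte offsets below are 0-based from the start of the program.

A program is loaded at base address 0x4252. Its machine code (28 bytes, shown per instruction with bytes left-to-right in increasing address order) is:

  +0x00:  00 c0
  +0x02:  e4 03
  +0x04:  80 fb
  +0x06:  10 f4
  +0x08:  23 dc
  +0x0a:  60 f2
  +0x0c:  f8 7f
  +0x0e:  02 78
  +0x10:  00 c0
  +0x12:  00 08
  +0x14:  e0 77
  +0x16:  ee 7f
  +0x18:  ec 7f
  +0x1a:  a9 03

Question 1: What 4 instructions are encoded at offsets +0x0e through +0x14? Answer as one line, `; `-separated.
jnz $2; noop; decr R0; eor R15, R12

off 0x0e: read 02 78 as little → 0x7802
  op=0x7802>>11=0xf ⇒ jnz (J)
  [10:0] imm=2 = $2
off 0x10: read 00 c0 as little → 0xc000
  op=0xc000>>11=0x18 ⇒ noop (N)
off 0x12: read 00 08 as little → 0x0800
  op=0x0800>>11=0x1 ⇒ decr (R)
  [10:7] rd=0 = R0
off 0x14: read e0 77 as little → 0x77e0
  op=0x77e0>>11=0xe ⇒ eor (RR)
  [10:7] rd=15 = R15
  [6:3] rs=12 = R12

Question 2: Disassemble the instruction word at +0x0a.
sum R4, R12

[0a] 60 f2 → 0xf260
  op=0xf260>>11=0x1e ⇒ sum (RR)
  rd@[10:7]=0x4 ⇒ R4
  rs@[6:3]=0xc ⇒ R12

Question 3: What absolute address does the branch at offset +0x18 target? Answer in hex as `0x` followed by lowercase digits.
+0x18: ec 7f ⇒ word 0x7fec (little)
  opcode bits[15:11]=0xf: jnz/J
  imm: (w>>0)&0x7ff=0x7ec (s11→-20) → $-20
  target = base 0x4252 + off 0x18 + 2 + imm -20 = 0x4258

0x4258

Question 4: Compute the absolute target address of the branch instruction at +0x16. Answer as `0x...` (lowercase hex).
0x4258

[16] ee 7f → 0x7fee
  opcode bits[15:11]=0xf: jnz/J
  imm: (w>>0)&0x7ff=0x7ee (s11→-18) → $-18
  target = base 0x4252 + off 0x16 + 2 + imm -18 = 0x4258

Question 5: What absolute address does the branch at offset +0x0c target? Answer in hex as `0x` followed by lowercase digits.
[0c] f8 7f → 0x7ff8
  opcode bits[15:11]=0xf: jnz/J
  imm@[10:0]=0x7f8 (s11→-8) ⇒ $-8
  target = base 0x4252 + off 0x0c + 2 + imm -8 = 0x4258

0x4258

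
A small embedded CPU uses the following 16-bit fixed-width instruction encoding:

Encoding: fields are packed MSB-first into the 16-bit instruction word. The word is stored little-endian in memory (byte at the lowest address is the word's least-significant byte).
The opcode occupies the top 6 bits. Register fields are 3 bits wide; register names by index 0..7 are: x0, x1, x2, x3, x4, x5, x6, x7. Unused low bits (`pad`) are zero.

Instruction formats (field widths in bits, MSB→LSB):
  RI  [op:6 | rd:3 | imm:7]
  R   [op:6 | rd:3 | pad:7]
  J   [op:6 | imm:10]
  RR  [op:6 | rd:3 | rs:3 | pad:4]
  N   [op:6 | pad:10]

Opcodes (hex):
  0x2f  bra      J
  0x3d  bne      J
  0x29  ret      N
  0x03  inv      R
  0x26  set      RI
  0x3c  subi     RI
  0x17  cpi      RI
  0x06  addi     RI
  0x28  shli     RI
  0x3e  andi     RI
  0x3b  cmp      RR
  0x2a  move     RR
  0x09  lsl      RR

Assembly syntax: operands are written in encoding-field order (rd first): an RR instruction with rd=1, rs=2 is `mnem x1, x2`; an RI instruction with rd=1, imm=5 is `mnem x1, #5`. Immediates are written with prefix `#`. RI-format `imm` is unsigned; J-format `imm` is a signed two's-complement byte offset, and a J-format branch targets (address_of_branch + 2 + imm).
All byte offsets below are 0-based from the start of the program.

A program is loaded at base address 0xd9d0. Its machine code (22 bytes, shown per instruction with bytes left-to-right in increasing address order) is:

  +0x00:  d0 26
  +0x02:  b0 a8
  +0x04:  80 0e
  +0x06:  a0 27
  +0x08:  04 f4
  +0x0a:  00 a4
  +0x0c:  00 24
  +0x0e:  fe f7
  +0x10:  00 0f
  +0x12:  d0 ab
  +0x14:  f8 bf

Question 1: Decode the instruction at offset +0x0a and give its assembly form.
ret

off 0x0a: read 00 a4 as little → 0xa400
  top 6b → 0x29 → ret [N]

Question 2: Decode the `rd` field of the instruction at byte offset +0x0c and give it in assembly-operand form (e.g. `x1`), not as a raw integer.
x0

off 0x0c: read 00 24 as little → 0x2400
  top 6b → 0x9 → lsl [RR]
  rd: (w>>7)&0x7=0x0 → x0
  rs: (w>>4)&0x7=0x0 → x0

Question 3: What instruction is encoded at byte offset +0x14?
@+14  little-endian(f8 bf) = 0xbff8
  op=0xbff8>>10=0x2f ⇒ bra (J)
  imm: (w>>0)&0x3ff=0x3f8 (s10→-8) → #-8

bra #-8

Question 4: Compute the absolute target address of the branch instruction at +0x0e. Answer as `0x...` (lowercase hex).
[0e] fe f7 → 0xf7fe
  top 6b → 0x3d → bne [J]
  imm: (w>>0)&0x3ff=0x3fe (s10→-2) → #-2
  target = base 0xd9d0 + off 0x0e + 2 + imm -2 = 0xd9de

0xd9de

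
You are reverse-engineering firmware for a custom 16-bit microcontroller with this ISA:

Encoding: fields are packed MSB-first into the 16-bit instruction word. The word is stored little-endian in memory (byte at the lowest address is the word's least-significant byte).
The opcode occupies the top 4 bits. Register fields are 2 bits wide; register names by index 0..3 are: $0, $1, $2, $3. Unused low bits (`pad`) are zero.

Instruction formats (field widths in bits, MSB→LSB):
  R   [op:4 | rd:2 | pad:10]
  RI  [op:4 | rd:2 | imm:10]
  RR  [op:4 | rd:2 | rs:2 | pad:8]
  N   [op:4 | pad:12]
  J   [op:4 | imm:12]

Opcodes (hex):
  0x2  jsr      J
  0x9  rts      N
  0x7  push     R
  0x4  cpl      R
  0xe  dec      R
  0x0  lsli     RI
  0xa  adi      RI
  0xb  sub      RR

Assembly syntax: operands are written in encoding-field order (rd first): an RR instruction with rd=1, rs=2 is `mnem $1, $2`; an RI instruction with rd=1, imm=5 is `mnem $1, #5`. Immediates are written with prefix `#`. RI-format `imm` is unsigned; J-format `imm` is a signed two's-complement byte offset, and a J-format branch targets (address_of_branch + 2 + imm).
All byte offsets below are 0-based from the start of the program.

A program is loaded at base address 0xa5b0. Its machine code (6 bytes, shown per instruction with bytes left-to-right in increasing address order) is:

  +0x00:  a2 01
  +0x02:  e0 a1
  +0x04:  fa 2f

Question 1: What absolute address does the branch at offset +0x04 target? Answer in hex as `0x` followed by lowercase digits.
+0x04: fa 2f ⇒ word 0x2ffa (little)
  opcode bits[15:12]=0x2: jsr/J
  imm@[11:0]=0xffa (s12→-6) ⇒ #-6
  target = base 0xa5b0 + off 0x04 + 2 + imm -6 = 0xa5b0

0xa5b0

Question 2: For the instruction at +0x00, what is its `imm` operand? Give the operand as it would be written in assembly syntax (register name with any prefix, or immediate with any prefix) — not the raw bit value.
#418

+0x00: a2 01 ⇒ word 0x01a2 (little)
  op=0x01a2>>12=0x0 ⇒ lsli (RI)
  [11:10] rd=0 = $0
  [9:0] imm=418 = #418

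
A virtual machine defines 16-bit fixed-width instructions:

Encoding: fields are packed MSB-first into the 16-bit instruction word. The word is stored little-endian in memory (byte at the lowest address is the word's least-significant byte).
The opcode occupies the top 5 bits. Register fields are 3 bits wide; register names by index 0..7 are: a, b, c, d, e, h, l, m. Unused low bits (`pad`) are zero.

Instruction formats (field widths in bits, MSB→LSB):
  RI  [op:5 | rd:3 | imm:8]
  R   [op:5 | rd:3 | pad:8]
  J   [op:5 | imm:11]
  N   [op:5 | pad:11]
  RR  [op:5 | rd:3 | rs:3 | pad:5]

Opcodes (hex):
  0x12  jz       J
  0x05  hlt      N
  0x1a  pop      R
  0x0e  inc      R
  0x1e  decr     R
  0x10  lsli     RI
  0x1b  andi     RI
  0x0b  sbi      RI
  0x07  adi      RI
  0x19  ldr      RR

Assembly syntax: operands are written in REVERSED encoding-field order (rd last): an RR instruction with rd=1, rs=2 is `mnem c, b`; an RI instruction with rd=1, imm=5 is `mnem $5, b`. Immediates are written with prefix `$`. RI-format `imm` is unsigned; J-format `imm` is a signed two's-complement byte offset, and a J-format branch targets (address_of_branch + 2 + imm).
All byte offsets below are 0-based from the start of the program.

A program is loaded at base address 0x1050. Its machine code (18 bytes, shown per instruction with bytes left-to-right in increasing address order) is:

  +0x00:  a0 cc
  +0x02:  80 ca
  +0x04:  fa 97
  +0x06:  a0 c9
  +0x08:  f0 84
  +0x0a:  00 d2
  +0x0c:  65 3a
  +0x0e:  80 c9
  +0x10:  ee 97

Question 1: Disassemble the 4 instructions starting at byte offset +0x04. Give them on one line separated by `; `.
jz $-6; ldr h, b; lsli $240, e; pop c

[04] fa 97 → 0x97fa
  op=0x97fa>>11=0x12 ⇒ jz (J)
  imm: (w>>0)&0x7ff=0x7fa (s11→-6) → $-6
[06] a0 c9 → 0xc9a0
  op=0xc9a0>>11=0x19 ⇒ ldr (RR)
  rd: (w>>8)&0x7=0x1 → b
  rs: (w>>5)&0x7=0x5 → h
[08] f0 84 → 0x84f0
  op=0x84f0>>11=0x10 ⇒ lsli (RI)
  rd: (w>>8)&0x7=0x4 → e
  imm: (w>>0)&0xff=0xf0 → $240
[0a] 00 d2 → 0xd200
  op=0xd200>>11=0x1a ⇒ pop (R)
  rd: (w>>8)&0x7=0x2 → c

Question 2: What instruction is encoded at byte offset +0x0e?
@+0e  little-endian(80 c9) = 0xc980
  op=0xc980>>11=0x19 ⇒ ldr (RR)
  [10:8] rd=1 = b
  [7:5] rs=4 = e

ldr e, b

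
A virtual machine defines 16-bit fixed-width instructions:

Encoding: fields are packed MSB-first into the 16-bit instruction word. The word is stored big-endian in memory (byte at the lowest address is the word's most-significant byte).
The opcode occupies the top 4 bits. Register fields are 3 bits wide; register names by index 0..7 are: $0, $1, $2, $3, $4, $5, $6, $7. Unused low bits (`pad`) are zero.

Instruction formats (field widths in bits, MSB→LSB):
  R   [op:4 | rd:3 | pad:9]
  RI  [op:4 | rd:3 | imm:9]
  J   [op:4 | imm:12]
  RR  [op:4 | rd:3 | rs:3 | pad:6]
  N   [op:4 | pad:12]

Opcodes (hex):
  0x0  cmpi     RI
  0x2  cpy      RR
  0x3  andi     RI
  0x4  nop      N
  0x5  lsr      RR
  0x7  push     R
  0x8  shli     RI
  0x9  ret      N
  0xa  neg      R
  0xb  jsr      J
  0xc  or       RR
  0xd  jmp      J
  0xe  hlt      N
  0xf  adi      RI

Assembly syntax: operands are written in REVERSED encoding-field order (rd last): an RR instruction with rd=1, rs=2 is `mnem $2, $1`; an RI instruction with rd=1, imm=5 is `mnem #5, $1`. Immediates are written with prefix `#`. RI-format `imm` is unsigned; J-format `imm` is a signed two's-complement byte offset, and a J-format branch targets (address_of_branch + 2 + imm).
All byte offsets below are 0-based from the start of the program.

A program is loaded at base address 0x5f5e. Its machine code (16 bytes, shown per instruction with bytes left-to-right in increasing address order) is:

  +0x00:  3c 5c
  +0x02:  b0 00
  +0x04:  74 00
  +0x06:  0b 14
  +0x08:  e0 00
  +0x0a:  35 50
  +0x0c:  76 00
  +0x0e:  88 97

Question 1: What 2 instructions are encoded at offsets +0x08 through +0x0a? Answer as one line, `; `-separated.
[08] e0 00 → 0xe000
  op=0xe000>>12=0xe ⇒ hlt (N)
[0a] 35 50 → 0x3550
  op=0x3550>>12=0x3 ⇒ andi (RI)
  rd@[11:9]=0x2 ⇒ $2
  imm@[8:0]=0x150 ⇒ #336

hlt; andi #336, $2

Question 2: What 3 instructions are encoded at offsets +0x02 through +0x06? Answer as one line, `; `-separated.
+0x02: b0 00 ⇒ word 0xb000 (big)
  op=0xb000>>12=0xb ⇒ jsr (J)
  imm@[11:0]=0x0 ⇒ #0
+0x04: 74 00 ⇒ word 0x7400 (big)
  op=0x7400>>12=0x7 ⇒ push (R)
  rd@[11:9]=0x2 ⇒ $2
+0x06: 0b 14 ⇒ word 0x0b14 (big)
  op=0x0b14>>12=0x0 ⇒ cmpi (RI)
  rd@[11:9]=0x5 ⇒ $5
  imm@[8:0]=0x114 ⇒ #276

jsr #0; push $2; cmpi #276, $5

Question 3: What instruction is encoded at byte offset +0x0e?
shli #151, $4

@+0e  big-endian(88 97) = 0x8897
  opcode bits[15:12]=0x8: shli/RI
  [11:9] rd=4 = $4
  [8:0] imm=151 = #151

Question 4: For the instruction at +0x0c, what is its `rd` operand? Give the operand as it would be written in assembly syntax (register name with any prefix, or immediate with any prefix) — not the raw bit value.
off 0x0c: read 76 00 as big → 0x7600
  op=0x7600>>12=0x7 ⇒ push (R)
  rd: (w>>9)&0x7=0x3 → $3

$3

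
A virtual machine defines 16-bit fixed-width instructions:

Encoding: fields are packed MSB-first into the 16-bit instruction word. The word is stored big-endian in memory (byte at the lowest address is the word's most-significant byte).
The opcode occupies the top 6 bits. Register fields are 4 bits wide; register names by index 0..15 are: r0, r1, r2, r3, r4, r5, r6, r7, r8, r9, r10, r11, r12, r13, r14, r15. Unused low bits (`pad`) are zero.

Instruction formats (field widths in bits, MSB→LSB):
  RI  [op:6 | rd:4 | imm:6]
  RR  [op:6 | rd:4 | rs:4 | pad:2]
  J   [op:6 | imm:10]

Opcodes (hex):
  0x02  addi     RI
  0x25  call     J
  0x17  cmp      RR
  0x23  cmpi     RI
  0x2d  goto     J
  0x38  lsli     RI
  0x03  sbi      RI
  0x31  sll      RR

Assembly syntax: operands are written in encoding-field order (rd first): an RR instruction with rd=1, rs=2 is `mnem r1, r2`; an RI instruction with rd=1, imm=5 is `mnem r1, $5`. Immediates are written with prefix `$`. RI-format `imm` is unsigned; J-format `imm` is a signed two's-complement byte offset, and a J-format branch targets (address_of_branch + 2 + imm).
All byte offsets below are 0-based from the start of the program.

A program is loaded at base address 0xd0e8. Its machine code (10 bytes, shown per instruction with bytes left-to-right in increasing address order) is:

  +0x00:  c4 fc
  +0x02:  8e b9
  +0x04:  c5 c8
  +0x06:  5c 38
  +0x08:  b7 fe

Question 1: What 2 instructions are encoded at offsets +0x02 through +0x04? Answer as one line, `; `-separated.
cmpi r10, $57; sll r7, r2

[02] 8e b9 → 0x8eb9
  top 6b → 0x23 → cmpi [RI]
  rd: (w>>6)&0xf=0xa → r10
  imm: (w>>0)&0x3f=0x39 → $57
[04] c5 c8 → 0xc5c8
  top 6b → 0x31 → sll [RR]
  rd: (w>>6)&0xf=0x7 → r7
  rs: (w>>2)&0xf=0x2 → r2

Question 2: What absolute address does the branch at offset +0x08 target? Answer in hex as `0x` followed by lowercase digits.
0xd0f0

[08] b7 fe → 0xb7fe
  op=0xb7fe>>10=0x2d ⇒ goto (J)
  imm@[9:0]=0x3fe (s10→-2) ⇒ $-2
  target = base 0xd0e8 + off 0x08 + 2 + imm -2 = 0xd0f0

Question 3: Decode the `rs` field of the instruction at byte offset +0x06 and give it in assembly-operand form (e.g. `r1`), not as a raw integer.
r14

[06] 5c 38 → 0x5c38
  top 6b → 0x17 → cmp [RR]
  rd: (w>>6)&0xf=0x0 → r0
  rs: (w>>2)&0xf=0xe → r14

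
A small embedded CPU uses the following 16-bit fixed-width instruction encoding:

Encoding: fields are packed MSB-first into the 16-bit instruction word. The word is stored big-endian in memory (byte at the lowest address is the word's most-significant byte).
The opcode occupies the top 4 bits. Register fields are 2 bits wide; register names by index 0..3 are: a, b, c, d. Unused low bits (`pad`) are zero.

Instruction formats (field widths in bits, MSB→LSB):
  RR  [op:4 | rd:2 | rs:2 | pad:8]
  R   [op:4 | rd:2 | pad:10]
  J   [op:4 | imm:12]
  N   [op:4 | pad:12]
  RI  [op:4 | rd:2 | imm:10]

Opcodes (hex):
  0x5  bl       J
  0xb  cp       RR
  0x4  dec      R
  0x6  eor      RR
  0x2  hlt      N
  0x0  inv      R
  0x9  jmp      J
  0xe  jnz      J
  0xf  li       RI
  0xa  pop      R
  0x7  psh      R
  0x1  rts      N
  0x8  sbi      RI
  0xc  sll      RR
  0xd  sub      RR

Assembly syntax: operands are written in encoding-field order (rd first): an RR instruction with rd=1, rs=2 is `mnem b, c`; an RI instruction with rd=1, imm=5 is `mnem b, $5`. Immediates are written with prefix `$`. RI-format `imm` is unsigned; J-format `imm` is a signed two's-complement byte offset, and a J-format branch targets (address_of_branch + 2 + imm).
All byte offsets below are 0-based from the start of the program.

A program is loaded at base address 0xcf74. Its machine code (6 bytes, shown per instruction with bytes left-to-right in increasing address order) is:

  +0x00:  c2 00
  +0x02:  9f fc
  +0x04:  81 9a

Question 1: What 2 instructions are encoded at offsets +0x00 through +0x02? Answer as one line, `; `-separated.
sll a, c; jmp $-4

@+00  big-endian(c2 00) = 0xc200
  op=0xc200>>12=0xc ⇒ sll (RR)
  rd: (w>>10)&0x3=0x0 → a
  rs: (w>>8)&0x3=0x2 → c
@+02  big-endian(9f fc) = 0x9ffc
  op=0x9ffc>>12=0x9 ⇒ jmp (J)
  imm: (w>>0)&0xfff=0xffc (s12→-4) → $-4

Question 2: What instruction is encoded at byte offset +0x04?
sbi a, $410

[04] 81 9a → 0x819a
  opcode bits[15:12]=0x8: sbi/RI
  rd@[11:10]=0x0 ⇒ a
  imm@[9:0]=0x19a ⇒ $410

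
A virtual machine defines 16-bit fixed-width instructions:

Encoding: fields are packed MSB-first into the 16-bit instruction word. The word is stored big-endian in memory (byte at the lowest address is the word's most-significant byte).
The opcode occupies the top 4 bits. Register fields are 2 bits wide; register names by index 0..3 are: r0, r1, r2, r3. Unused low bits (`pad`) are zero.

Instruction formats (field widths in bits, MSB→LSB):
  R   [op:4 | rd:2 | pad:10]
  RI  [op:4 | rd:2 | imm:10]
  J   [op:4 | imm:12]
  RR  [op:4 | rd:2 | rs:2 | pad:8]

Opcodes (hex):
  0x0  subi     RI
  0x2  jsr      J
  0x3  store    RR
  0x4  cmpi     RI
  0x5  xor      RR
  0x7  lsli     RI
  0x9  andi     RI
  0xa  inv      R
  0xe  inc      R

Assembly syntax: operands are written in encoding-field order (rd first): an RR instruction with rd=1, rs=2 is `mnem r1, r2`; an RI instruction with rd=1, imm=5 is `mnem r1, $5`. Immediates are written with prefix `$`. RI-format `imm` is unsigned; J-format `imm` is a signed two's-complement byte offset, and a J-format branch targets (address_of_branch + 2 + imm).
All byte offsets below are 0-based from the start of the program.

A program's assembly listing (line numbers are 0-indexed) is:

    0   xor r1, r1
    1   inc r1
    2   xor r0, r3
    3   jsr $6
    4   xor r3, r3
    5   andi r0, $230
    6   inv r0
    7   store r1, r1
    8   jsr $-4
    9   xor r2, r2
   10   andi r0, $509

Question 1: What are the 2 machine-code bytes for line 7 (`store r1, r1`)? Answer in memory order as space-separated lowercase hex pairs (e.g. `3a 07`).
L7: store op=0x3:4|rd=1:2|rs=1:2|pad=0:8 ⇒ 0x3500 ⇒ big 35 00

35 00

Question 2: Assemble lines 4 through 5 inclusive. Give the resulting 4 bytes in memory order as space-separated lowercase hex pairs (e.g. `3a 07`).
5f 00 90 e6

line 4 (xor): pack op=0x5:4|rd=3:2|rs=3:2|pad=0:8 = 0x5f00; big→ 5f 00
line 5 (andi): pack op=0x9:4|rd=0:2|imm=230:10 = 0x90e6; big→ 90 e6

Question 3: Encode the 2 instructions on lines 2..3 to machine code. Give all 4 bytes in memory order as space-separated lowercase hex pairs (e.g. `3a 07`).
line 2 (xor): pack op=0x5:4|rd=0:2|rs=3:2|pad=0:8 = 0x5300; big→ 53 00
line 3 (jsr): pack op=0x2:4|imm=6:12 = 0x2006; big→ 20 06

53 00 20 06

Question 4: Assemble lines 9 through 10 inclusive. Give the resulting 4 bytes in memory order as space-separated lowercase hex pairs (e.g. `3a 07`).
9. xor fields op=0x5:4|rd=2:2|rs=2:2|pad=0:8 → word 5a00h → 5a 00
10. andi fields op=0x9:4|rd=0:2|imm=509:10 → word 91fdh → 91 fd

5a 00 91 fd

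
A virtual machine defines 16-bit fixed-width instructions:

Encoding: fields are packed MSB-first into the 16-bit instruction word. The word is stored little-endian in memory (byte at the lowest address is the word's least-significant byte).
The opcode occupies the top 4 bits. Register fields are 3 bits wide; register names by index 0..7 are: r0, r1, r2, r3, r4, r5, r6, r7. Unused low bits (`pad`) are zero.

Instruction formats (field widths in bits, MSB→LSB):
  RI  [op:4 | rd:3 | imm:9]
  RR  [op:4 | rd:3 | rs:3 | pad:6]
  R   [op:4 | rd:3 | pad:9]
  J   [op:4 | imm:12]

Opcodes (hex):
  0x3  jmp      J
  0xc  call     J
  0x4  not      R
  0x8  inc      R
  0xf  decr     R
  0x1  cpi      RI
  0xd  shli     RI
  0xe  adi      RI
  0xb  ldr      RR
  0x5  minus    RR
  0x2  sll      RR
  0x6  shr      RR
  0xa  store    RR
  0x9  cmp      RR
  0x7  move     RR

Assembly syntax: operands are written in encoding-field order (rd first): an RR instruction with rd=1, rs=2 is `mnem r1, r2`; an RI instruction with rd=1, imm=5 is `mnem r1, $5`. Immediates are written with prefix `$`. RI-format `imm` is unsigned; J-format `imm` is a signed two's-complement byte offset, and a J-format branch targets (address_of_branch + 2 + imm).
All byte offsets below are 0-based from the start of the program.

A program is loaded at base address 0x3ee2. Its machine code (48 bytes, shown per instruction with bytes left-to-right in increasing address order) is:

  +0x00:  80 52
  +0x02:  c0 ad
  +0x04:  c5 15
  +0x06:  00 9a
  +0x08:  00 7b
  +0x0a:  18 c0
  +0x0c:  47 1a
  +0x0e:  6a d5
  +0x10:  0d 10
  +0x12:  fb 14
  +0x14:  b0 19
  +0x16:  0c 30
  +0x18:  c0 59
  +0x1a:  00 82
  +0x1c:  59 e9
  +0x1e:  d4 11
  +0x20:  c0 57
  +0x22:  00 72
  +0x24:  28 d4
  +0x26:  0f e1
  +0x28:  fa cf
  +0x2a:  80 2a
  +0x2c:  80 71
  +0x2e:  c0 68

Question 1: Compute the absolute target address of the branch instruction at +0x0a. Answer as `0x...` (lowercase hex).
[0a] 18 c0 → 0xc018
  op=0xc018>>12=0xc ⇒ call (J)
  [11:0] imm=24 = $24
  target = base 0x3ee2 + off 0x0a + 2 + imm 24 = 0x3f06

0x3f06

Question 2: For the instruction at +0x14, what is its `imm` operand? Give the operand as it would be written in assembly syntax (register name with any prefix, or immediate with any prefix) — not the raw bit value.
@+14  little-endian(b0 19) = 0x19b0
  op=0x19b0>>12=0x1 ⇒ cpi (RI)
  rd@[11:9]=0x4 ⇒ r4
  imm@[8:0]=0x1b0 ⇒ $432

$432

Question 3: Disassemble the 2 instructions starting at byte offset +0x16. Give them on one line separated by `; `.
off 0x16: read 0c 30 as little → 0x300c
  op=0x300c>>12=0x3 ⇒ jmp (J)
  imm: (w>>0)&0xfff=0xc → $12
off 0x18: read c0 59 as little → 0x59c0
  op=0x59c0>>12=0x5 ⇒ minus (RR)
  rd: (w>>9)&0x7=0x4 → r4
  rs: (w>>6)&0x7=0x7 → r7

jmp $12; minus r4, r7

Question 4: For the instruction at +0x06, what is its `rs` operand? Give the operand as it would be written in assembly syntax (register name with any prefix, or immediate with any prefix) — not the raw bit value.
r0

off 0x06: read 00 9a as little → 0x9a00
  op=0x9a00>>12=0x9 ⇒ cmp (RR)
  rd@[11:9]=0x5 ⇒ r5
  rs@[8:6]=0x0 ⇒ r0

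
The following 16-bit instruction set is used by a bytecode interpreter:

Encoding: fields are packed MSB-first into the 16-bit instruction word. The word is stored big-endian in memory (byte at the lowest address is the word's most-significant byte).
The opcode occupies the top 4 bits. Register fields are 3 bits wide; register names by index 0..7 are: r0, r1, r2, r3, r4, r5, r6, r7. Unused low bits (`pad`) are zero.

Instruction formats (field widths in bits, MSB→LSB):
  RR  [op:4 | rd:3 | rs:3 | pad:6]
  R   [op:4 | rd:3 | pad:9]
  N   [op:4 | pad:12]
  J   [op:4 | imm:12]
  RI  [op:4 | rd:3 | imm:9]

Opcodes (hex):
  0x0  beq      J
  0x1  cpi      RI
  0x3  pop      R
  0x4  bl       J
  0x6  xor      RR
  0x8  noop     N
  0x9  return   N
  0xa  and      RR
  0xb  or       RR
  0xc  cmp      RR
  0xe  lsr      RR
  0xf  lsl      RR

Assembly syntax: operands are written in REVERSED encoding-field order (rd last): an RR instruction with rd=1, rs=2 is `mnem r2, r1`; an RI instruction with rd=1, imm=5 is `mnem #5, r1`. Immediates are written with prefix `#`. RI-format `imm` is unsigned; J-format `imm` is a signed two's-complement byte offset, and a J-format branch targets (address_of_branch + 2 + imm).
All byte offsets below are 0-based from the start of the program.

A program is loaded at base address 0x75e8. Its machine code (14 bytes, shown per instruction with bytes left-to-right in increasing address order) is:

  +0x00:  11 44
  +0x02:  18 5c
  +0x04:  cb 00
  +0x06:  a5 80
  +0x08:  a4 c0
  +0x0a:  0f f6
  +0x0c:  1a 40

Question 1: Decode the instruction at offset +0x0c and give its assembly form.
cpi #64, r5

+0x0c: 1a 40 ⇒ word 0x1a40 (big)
  op=0x1a40>>12=0x1 ⇒ cpi (RI)
  rd: (w>>9)&0x7=0x5 → r5
  imm: (w>>0)&0x1ff=0x40 → #64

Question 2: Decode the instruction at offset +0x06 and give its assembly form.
and r6, r2

off 0x06: read a5 80 as big → 0xa580
  op=0xa580>>12=0xa ⇒ and (RR)
  rd: (w>>9)&0x7=0x2 → r2
  rs: (w>>6)&0x7=0x6 → r6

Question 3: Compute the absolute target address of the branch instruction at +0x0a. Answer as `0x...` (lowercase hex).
@+0a  big-endian(0f f6) = 0x0ff6
  top 4b → 0x0 → beq [J]
  [11:0] imm=4086 (s12→-10) = #-10
  target = base 0x75e8 + off 0x0a + 2 + imm -10 = 0x75ea

0x75ea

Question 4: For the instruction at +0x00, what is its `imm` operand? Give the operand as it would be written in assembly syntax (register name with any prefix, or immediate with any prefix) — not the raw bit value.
#324

[00] 11 44 → 0x1144
  top 4b → 0x1 → cpi [RI]
  [11:9] rd=0 = r0
  [8:0] imm=324 = #324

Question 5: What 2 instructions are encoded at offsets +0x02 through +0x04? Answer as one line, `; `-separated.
cpi #92, r4; cmp r4, r5

@+02  big-endian(18 5c) = 0x185c
  op=0x185c>>12=0x1 ⇒ cpi (RI)
  [11:9] rd=4 = r4
  [8:0] imm=92 = #92
@+04  big-endian(cb 00) = 0xcb00
  op=0xcb00>>12=0xc ⇒ cmp (RR)
  [11:9] rd=5 = r5
  [8:6] rs=4 = r4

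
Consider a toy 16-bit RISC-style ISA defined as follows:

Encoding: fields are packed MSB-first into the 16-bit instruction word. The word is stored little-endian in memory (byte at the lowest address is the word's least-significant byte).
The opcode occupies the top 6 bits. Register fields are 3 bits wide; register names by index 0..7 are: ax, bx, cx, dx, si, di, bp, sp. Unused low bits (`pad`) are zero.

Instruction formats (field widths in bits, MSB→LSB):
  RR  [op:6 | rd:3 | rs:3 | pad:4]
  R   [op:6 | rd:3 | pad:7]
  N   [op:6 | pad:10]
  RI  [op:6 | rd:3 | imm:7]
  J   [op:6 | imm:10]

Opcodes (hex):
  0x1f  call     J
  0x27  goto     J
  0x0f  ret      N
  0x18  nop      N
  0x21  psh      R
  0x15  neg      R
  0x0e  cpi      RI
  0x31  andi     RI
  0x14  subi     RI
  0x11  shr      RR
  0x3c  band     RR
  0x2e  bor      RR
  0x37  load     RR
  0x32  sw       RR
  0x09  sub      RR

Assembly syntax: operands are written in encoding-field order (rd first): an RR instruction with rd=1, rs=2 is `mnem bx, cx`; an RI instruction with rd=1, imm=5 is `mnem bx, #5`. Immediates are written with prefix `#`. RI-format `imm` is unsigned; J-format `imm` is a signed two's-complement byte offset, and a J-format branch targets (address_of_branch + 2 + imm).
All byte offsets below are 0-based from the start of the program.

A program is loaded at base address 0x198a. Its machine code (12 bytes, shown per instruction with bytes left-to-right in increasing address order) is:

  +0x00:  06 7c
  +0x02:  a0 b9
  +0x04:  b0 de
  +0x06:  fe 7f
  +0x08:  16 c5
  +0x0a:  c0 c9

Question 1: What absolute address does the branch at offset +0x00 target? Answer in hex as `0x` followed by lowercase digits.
off 0x00: read 06 7c as little → 0x7c06
  opcode bits[15:10]=0x1f: call/J
  imm: (w>>0)&0x3ff=0x6 → #6
  target = base 0x198a + off 0x00 + 2 + imm 6 = 0x1992

0x1992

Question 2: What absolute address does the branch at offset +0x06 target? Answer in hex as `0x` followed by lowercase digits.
off 0x06: read fe 7f as little → 0x7ffe
  op=0x7ffe>>10=0x1f ⇒ call (J)
  imm@[9:0]=0x3fe (s10→-2) ⇒ #-2
  target = base 0x198a + off 0x06 + 2 + imm -2 = 0x1990

0x1990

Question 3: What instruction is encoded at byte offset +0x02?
bor dx, cx

[02] a0 b9 → 0xb9a0
  top 6b → 0x2e → bor [RR]
  [9:7] rd=3 = dx
  [6:4] rs=2 = cx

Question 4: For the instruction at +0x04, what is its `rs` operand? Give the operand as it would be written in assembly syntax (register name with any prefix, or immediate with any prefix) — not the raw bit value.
dx

[04] b0 de → 0xdeb0
  opcode bits[15:10]=0x37: load/RR
  [9:7] rd=5 = di
  [6:4] rs=3 = dx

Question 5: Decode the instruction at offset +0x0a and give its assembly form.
@+0a  little-endian(c0 c9) = 0xc9c0
  op=0xc9c0>>10=0x32 ⇒ sw (RR)
  rd: (w>>7)&0x7=0x3 → dx
  rs: (w>>4)&0x7=0x4 → si

sw dx, si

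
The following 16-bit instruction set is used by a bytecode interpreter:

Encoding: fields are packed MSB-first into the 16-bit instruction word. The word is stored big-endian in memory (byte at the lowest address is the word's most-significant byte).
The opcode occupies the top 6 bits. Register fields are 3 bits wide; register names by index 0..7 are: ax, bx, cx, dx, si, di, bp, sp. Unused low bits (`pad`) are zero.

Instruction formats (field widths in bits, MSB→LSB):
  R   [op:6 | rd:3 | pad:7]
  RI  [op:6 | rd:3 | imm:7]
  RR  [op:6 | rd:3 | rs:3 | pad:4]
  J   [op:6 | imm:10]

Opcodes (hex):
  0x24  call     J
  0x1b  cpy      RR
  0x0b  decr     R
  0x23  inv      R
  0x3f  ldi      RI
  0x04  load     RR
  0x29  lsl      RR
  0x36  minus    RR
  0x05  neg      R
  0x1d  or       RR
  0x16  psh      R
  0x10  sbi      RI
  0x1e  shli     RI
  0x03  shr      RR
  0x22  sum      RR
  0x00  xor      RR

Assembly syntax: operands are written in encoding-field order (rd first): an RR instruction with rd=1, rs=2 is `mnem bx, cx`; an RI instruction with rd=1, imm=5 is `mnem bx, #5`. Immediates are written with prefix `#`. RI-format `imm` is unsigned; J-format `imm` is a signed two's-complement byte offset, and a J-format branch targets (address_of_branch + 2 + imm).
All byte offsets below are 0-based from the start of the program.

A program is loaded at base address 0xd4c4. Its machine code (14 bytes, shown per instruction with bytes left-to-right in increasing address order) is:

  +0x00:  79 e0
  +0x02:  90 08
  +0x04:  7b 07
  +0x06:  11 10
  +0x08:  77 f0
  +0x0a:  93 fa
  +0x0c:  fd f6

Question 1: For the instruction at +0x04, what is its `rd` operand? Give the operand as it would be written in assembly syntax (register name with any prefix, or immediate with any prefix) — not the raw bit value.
[04] 7b 07 → 0x7b07
  opcode bits[15:10]=0x1e: shli/RI
  [9:7] rd=6 = bp
  [6:0] imm=7 = #7

bp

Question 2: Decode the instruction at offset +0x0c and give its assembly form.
ldi dx, #118

+0x0c: fd f6 ⇒ word 0xfdf6 (big)
  op=0xfdf6>>10=0x3f ⇒ ldi (RI)
  rd: (w>>7)&0x7=0x3 → dx
  imm: (w>>0)&0x7f=0x76 → #118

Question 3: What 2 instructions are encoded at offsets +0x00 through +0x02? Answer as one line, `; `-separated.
+0x00: 79 e0 ⇒ word 0x79e0 (big)
  opcode bits[15:10]=0x1e: shli/RI
  rd: (w>>7)&0x7=0x3 → dx
  imm: (w>>0)&0x7f=0x60 → #96
+0x02: 90 08 ⇒ word 0x9008 (big)
  opcode bits[15:10]=0x24: call/J
  imm: (w>>0)&0x3ff=0x8 → #8

shli dx, #96; call #8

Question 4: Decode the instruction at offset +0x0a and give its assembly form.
[0a] 93 fa → 0x93fa
  op=0x93fa>>10=0x24 ⇒ call (J)
  imm@[9:0]=0x3fa (s10→-6) ⇒ #-6

call #-6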